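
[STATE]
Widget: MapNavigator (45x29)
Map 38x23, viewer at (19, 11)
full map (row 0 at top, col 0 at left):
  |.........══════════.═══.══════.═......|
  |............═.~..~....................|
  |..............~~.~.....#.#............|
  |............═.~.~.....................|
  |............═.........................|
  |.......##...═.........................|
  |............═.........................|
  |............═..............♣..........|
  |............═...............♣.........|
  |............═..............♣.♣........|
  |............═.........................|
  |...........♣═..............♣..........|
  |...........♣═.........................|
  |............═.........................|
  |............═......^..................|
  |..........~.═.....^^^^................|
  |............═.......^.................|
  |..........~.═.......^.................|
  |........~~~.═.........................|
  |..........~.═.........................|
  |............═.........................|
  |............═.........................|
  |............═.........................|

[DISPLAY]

                                             
                                             
                                             
   .........══════════.═══.══════.═......    
   ............═.~..~....................    
   ..............~~.~.....#.#............    
   ............═.~.~.....................    
   ............═.........................    
   .......##...═.........................    
   ............═.........................    
   ............═..............♣..........    
   ............═...............♣.........    
   ............═..............♣.♣........    
   ............═.........................    
   ...........♣═......@.......♣..........    
   ...........♣═.........................    
   ............═.........................    
   ............═......^..................    
   ..........~.═.....^^^^................    
   ............═.......^.................    
   ..........~.═.......^.................    
   ........~~~.═.........................    
   ..........~.═.........................    
   ............═.........................    
   ............═.........................    
   ............═.........................    
                                             
                                             
                                             


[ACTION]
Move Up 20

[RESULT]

                                             
                                             
                                             
                                             
                                             
                                             
                                             
                                             
                                             
                                             
                                             
                                             
                                             
                                             
   .........══════════@═══.══════.═......    
   ............═.~..~....................    
   ..............~~.~.....#.#............    
   ............═.~.~.....................    
   ............═.........................    
   .......##...═.........................    
   ............═.........................    
   ............═..............♣..........    
   ............═...............♣.........    
   ............═..............♣.♣........    
   ............═.........................    
   ...........♣═..............♣..........    
   ...........♣═.........................    
   ............═.........................    
   ............═......^..................    


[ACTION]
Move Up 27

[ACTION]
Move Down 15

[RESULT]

   ............═.~..~....................    
   ..............~~.~.....#.#............    
   ............═.~.~.....................    
   ............═.........................    
   .......##...═.........................    
   ............═.........................    
   ............═..............♣..........    
   ............═...............♣.........    
   ............═..............♣.♣........    
   ............═.........................    
   ...........♣═..............♣..........    
   ...........♣═.........................    
   ............═.........................    
   ............═......^..................    
   ..........~.═.....^@^^................    
   ............═.......^.................    
   ..........~.═.......^.................    
   ........~~~.═.........................    
   ..........~.═.........................    
   ............═.........................    
   ............═.........................    
   ............═.........................    
                                             
                                             
                                             
                                             
                                             
                                             
                                             


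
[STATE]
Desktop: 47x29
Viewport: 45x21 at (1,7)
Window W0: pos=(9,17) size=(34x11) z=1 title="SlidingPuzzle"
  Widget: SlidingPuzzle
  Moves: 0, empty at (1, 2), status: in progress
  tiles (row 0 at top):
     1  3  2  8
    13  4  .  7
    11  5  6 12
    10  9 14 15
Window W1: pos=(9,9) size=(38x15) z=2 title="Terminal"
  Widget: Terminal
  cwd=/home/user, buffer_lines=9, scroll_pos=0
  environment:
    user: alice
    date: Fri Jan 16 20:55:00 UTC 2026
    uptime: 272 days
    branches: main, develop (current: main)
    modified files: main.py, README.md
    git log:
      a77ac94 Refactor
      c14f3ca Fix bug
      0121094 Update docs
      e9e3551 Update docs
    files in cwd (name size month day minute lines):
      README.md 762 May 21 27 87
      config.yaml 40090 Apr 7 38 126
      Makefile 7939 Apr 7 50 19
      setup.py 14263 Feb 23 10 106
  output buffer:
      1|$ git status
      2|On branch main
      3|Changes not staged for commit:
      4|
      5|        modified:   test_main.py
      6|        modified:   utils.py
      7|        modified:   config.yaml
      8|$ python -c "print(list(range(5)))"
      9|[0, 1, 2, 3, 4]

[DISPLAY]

                                             
                                             
        ┏━━━━━━━━━━━━━━━━━━━━━━━━━━━━━━━━━━━━
        ┃ Terminal                           
        ┠────────────────────────────────────
        ┃$ git status                        
        ┃On branch main                      
        ┃Changes not staged for commit:      
        ┃                                    
        ┃        modified:   test_main.py    
        ┃        modified:   utils.py        
        ┃        modified:   config.yaml     
        ┃$ python -c "print(list(range(5)))" 
        ┃[0, 1, 2, 3, 4]                     
        ┃$ █                                 
        ┃                                    
        ┗━━━━━━━━━━━━━━━━━━━━━━━━━━━━━━━━━━━━
        ┃├────┼────┼────┼────┤           ┃   
        ┃│ 11 │  5 │  6 │ 12 │           ┃   
        ┃├────┼────┼────┼────┤           ┃   
        ┗━━━━━━━━━━━━━━━━━━━━━━━━━━━━━━━━┛   


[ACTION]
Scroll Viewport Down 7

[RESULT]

                                             
        ┏━━━━━━━━━━━━━━━━━━━━━━━━━━━━━━━━━━━━
        ┃ Terminal                           
        ┠────────────────────────────────────
        ┃$ git status                        
        ┃On branch main                      
        ┃Changes not staged for commit:      
        ┃                                    
        ┃        modified:   test_main.py    
        ┃        modified:   utils.py        
        ┃        modified:   config.yaml     
        ┃$ python -c "print(list(range(5)))" 
        ┃[0, 1, 2, 3, 4]                     
        ┃$ █                                 
        ┃                                    
        ┗━━━━━━━━━━━━━━━━━━━━━━━━━━━━━━━━━━━━
        ┃├────┼────┼────┼────┤           ┃   
        ┃│ 11 │  5 │  6 │ 12 │           ┃   
        ┃├────┼────┼────┼────┤           ┃   
        ┗━━━━━━━━━━━━━━━━━━━━━━━━━━━━━━━━┛   
                                             


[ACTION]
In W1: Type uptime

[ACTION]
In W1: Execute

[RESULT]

                                             
        ┏━━━━━━━━━━━━━━━━━━━━━━━━━━━━━━━━━━━━
        ┃ Terminal                           
        ┠────────────────────────────────────
        ┃On branch main                      
        ┃Changes not staged for commit:      
        ┃                                    
        ┃        modified:   test_main.py    
        ┃        modified:   utils.py        
        ┃        modified:   config.yaml     
        ┃$ python -c "print(list(range(5)))" 
        ┃[0, 1, 2, 3, 4]                     
        ┃$ uptime                            
        ┃ 10:00  up 272 days                 
        ┃$ █                                 
        ┗━━━━━━━━━━━━━━━━━━━━━━━━━━━━━━━━━━━━
        ┃├────┼────┼────┼────┤           ┃   
        ┃│ 11 │  5 │  6 │ 12 │           ┃   
        ┃├────┼────┼────┼────┤           ┃   
        ┗━━━━━━━━━━━━━━━━━━━━━━━━━━━━━━━━┛   
                                             


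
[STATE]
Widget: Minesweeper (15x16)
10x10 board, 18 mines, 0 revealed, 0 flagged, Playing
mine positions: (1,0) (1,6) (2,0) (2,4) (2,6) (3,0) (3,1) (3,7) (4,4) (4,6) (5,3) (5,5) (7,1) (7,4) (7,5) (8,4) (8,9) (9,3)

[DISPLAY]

■■■■■■■■■■     
■■■■■■■■■■     
■■■■■■■■■■     
■■■■■■■■■■     
■■■■■■■■■■     
■■■■■■■■■■     
■■■■■■■■■■     
■■■■■■■■■■     
■■■■■■■■■■     
■■■■■■■■■■     
               
               
               
               
               
               


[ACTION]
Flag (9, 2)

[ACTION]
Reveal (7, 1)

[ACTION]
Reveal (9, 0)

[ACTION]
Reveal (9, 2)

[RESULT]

■■■■■■■■■■     
✹■■■■■✹■■■     
✹■■■✹■✹■■■     
✹✹■■■■■✹■■     
■■■■✹■✹■■■     
■■■✹■✹■■■■     
■■■■■■■■■■     
■✹■■✹✹■■■■     
■■■■✹■■■■✹     
■■⚑✹■■■■■■     
               
               
               
               
               
               


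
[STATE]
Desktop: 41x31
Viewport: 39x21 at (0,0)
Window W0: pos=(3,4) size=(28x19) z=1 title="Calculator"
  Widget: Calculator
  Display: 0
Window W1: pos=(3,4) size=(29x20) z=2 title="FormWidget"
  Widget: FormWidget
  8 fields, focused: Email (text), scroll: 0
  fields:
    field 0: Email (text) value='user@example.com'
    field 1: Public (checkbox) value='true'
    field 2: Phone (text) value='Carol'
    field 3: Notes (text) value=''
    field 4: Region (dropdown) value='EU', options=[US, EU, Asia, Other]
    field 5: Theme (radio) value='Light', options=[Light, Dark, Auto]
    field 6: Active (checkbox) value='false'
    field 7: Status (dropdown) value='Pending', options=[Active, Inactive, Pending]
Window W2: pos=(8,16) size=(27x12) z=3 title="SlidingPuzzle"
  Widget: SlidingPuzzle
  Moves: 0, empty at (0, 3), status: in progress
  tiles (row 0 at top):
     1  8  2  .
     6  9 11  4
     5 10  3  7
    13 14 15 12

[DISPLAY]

                                       
                                       
                                       
                                       
   ┏━━━━━━━━━━━━━━━━━━━━━━━━━━━┓       
   ┃ FormWidget                ┃       
   ┠───────────────────────────┨       
   ┃> Email:      [user@exampl]┃       
   ┃  Public:     [x]          ┃       
   ┃  Phone:      [Carol      ]┃       
   ┃  Notes:      [           ]┃       
   ┃  Region:     [EU        ▼]┃       
   ┃  Theme:      (●) Light  ( ┃       
   ┃  Active:     [ ]          ┃       
   ┃  Status:     [Pending   ▼]┃       
   ┃                           ┃       
   ┃    ┏━━━━━━━━━━━━━━━━━━━━━━━━━┓    
   ┃    ┃ SlidingPuzzle           ┃    
   ┃    ┠─────────────────────────┨    
   ┃    ┃┌────┬────┬────┬────┐    ┃    
   ┃    ┃│  1 │  8 │  2 │    │    ┃    


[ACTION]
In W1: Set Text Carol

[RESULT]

                                       
                                       
                                       
                                       
   ┏━━━━━━━━━━━━━━━━━━━━━━━━━━━┓       
   ┃ FormWidget                ┃       
   ┠───────────────────────────┨       
   ┃> Email:      [Carol      ]┃       
   ┃  Public:     [x]          ┃       
   ┃  Phone:      [Carol      ]┃       
   ┃  Notes:      [           ]┃       
   ┃  Region:     [EU        ▼]┃       
   ┃  Theme:      (●) Light  ( ┃       
   ┃  Active:     [ ]          ┃       
   ┃  Status:     [Pending   ▼]┃       
   ┃                           ┃       
   ┃    ┏━━━━━━━━━━━━━━━━━━━━━━━━━┓    
   ┃    ┃ SlidingPuzzle           ┃    
   ┃    ┠─────────────────────────┨    
   ┃    ┃┌────┬────┬────┬────┐    ┃    
   ┃    ┃│  1 │  8 │  2 │    │    ┃    


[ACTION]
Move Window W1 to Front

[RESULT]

                                       
                                       
                                       
                                       
   ┏━━━━━━━━━━━━━━━━━━━━━━━━━━━┓       
   ┃ FormWidget                ┃       
   ┠───────────────────────────┨       
   ┃> Email:      [Carol      ]┃       
   ┃  Public:     [x]          ┃       
   ┃  Phone:      [Carol      ]┃       
   ┃  Notes:      [           ]┃       
   ┃  Region:     [EU        ▼]┃       
   ┃  Theme:      (●) Light  ( ┃       
   ┃  Active:     [ ]          ┃       
   ┃  Status:     [Pending   ▼]┃       
   ┃                           ┃       
   ┃                           ┃━━┓    
   ┃                           ┃  ┃    
   ┃                           ┃──┨    
   ┃                           ┃  ┃    
   ┃                           ┃  ┃    


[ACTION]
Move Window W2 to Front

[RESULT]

                                       
                                       
                                       
                                       
   ┏━━━━━━━━━━━━━━━━━━━━━━━━━━━┓       
   ┃ FormWidget                ┃       
   ┠───────────────────────────┨       
   ┃> Email:      [Carol      ]┃       
   ┃  Public:     [x]          ┃       
   ┃  Phone:      [Carol      ]┃       
   ┃  Notes:      [           ]┃       
   ┃  Region:     [EU        ▼]┃       
   ┃  Theme:      (●) Light  ( ┃       
   ┃  Active:     [ ]          ┃       
   ┃  Status:     [Pending   ▼]┃       
   ┃                           ┃       
   ┃    ┏━━━━━━━━━━━━━━━━━━━━━━━━━┓    
   ┃    ┃ SlidingPuzzle           ┃    
   ┃    ┠─────────────────────────┨    
   ┃    ┃┌────┬────┬────┬────┐    ┃    
   ┃    ┃│  1 │  8 │  2 │    │    ┃    


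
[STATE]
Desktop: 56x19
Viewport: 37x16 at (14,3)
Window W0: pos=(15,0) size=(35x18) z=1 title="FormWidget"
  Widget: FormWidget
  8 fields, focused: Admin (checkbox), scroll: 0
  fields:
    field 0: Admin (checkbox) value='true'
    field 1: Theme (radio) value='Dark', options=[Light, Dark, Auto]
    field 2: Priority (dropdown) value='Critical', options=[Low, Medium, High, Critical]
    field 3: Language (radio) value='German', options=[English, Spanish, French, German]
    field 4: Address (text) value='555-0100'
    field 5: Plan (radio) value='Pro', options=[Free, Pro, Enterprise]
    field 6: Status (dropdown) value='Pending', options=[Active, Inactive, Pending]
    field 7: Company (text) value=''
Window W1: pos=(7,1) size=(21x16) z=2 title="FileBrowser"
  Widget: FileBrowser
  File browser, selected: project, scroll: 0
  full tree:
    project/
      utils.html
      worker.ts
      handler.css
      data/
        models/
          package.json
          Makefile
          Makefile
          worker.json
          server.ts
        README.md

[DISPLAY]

─────────────┨  [x]                ┃ 
project/     ┃  ( ) Light  (●) Dark┃ 
ils.html     ┃  [Critical        ▼]┃ 
rker.ts      ┃  ( ) English  ( ) Sp┃ 
ndler.css    ┃  [555-0100         ]┃ 
] data/      ┃  ( ) Free  (●) Pro  ┃ 
             ┃  [Pending         ▼]┃ 
             ┃  [                 ]┃ 
             ┃                     ┃ 
             ┃                     ┃ 
             ┃                     ┃ 
             ┃                     ┃ 
             ┃                     ┃ 
━━━━━━━━━━━━━┛                     ┃ 
 ┗━━━━━━━━━━━━━━━━━━━━━━━━━━━━━━━━━┛ 
                                     


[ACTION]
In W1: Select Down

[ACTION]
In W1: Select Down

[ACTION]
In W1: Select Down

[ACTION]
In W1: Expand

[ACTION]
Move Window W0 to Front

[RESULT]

─┃> Admin:      [x]                ┃ 
p┃  Theme:      ( ) Light  (●) Dark┃ 
i┃  Priority:   [Critical        ▼]┃ 
r┃  Language:   ( ) English  ( ) Sp┃ 
n┃  Address:    [555-0100         ]┃ 
]┃  Plan:       ( ) Free  (●) Pro  ┃ 
 ┃  Status:     [Pending         ▼]┃ 
 ┃  Company:    [                 ]┃ 
 ┃                                 ┃ 
 ┃                                 ┃ 
 ┃                                 ┃ 
 ┃                                 ┃ 
 ┃                                 ┃ 
━┃                                 ┃ 
 ┗━━━━━━━━━━━━━━━━━━━━━━━━━━━━━━━━━┛ 
                                     


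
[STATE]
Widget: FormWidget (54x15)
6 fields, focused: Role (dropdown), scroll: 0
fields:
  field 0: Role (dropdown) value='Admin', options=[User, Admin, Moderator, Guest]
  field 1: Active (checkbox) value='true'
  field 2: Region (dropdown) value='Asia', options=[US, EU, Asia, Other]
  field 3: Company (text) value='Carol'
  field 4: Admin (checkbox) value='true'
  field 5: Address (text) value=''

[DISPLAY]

> Role:       [Admin                                ▼]
  Active:     [x]                                     
  Region:     [Asia                                 ▼]
  Company:    [Carol                                 ]
  Admin:      [x]                                     
  Address:    [                                      ]
                                                      
                                                      
                                                      
                                                      
                                                      
                                                      
                                                      
                                                      
                                                      


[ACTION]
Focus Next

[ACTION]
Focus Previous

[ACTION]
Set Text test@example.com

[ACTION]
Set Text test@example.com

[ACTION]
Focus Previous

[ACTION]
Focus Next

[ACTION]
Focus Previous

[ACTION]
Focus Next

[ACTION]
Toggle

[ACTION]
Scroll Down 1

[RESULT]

  Active:     [x]                                     
  Region:     [Asia                                 ▼]
  Company:    [Carol                                 ]
  Admin:      [x]                                     
  Address:    [                                      ]
                                                      
                                                      
                                                      
                                                      
                                                      
                                                      
                                                      
                                                      
                                                      
                                                      


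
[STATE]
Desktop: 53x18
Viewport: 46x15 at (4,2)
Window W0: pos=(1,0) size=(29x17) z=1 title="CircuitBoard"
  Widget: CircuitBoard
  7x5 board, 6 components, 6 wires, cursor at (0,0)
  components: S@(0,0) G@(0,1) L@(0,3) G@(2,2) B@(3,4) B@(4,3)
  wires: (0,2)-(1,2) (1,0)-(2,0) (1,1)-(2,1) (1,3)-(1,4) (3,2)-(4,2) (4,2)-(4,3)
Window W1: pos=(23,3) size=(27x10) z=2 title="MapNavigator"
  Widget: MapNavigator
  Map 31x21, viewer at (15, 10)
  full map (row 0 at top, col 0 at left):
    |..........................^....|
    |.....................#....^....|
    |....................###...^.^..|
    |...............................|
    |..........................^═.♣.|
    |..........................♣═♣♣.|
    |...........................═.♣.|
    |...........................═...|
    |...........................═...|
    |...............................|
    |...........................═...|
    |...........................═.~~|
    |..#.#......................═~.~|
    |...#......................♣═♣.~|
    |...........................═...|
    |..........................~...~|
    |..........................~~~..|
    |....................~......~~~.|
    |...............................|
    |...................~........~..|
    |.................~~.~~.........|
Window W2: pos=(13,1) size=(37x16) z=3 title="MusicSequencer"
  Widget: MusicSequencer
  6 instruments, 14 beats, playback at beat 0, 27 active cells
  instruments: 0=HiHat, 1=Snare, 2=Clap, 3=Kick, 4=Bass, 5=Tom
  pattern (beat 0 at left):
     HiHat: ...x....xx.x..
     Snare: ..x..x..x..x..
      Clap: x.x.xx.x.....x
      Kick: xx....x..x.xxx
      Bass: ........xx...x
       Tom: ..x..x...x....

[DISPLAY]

─────────┃ MusicSequencer                    ┃
 0 1 2 3 ┠───────────────────────────────────┨
 [S]  G  ┃      ▼1234567890123               ┃
         ┃ HiHat···█····██·█··               ┃
  ·   ·  ┃ Snare··█··█··█··█··               ┃
  │   │  ┃  Clap█·█·██·█·····█               ┃
  ·   ·  ┃  Kick██····█··█·███               ┃
         ┃  Bass········██···█               ┃
         ┃   Tom··█··█···█····               ┃
         ┃                                   ┃
         ┃                                   ┃
rsor: (0,┃                                   ┃
         ┃                                   ┃
         ┃                                   ┃
━━━━━━━━━┗━━━━━━━━━━━━━━━━━━━━━━━━━━━━━━━━━━━┛


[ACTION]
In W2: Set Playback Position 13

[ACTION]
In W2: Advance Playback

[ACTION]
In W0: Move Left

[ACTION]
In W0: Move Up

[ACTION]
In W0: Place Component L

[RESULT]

─────────┃ MusicSequencer                    ┃
 0 1 2 3 ┠───────────────────────────────────┨
 [L]  G  ┃      ▼1234567890123               ┃
         ┃ HiHat···█····██·█··               ┃
  ·   ·  ┃ Snare··█··█··█··█··               ┃
  │   │  ┃  Clap█·█·██·█·····█               ┃
  ·   ·  ┃  Kick██····█··█·███               ┃
         ┃  Bass········██···█               ┃
         ┃   Tom··█··█···█····               ┃
         ┃                                   ┃
         ┃                                   ┃
rsor: (0,┃                                   ┃
         ┃                                   ┃
         ┃                                   ┃
━━━━━━━━━┗━━━━━━━━━━━━━━━━━━━━━━━━━━━━━━━━━━━┛


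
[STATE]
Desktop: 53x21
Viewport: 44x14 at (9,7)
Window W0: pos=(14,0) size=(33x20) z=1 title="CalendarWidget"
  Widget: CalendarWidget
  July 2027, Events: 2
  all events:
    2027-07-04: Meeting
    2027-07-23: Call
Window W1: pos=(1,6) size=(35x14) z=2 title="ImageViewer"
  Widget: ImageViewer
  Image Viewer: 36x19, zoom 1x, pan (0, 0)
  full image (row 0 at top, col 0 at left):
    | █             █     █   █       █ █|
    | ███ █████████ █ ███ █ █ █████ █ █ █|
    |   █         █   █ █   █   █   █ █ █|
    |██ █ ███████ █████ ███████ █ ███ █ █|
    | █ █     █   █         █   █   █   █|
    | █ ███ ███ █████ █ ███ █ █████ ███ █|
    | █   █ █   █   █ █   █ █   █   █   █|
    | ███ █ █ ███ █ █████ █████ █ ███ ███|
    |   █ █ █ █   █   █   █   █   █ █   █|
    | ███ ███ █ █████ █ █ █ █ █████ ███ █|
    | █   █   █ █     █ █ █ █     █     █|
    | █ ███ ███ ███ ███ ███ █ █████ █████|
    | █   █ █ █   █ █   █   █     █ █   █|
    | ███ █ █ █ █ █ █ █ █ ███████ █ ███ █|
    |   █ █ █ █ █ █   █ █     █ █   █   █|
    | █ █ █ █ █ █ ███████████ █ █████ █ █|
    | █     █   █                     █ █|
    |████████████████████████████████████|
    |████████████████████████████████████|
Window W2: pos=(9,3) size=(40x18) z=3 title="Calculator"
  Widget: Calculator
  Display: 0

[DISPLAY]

┃┌───┬───┬───┬───┐                     ┃    
┃│ 7 │ 8 │ 9 │ ÷ │                     ┃    
┃├───┼───┼───┼───┤                     ┃    
┃│ 4 │ 5 │ 6 │ × │                     ┃    
┃├───┼───┼───┼───┤                     ┃    
┃│ 1 │ 2 │ 3 │ - │                     ┃    
┃├───┼───┼───┼───┤                     ┃    
┃│ 0 │ . │ = │ + │                     ┃    
┃├───┼───┼───┼───┤                     ┃    
┃│ C │ MC│ MR│ M+│                     ┃    
┃└───┴───┴───┴───┘                     ┃    
┃                                      ┃    
┃                                      ┃    
┗━━━━━━━━━━━━━━━━━━━━━━━━━━━━━━━━━━━━━━┛    


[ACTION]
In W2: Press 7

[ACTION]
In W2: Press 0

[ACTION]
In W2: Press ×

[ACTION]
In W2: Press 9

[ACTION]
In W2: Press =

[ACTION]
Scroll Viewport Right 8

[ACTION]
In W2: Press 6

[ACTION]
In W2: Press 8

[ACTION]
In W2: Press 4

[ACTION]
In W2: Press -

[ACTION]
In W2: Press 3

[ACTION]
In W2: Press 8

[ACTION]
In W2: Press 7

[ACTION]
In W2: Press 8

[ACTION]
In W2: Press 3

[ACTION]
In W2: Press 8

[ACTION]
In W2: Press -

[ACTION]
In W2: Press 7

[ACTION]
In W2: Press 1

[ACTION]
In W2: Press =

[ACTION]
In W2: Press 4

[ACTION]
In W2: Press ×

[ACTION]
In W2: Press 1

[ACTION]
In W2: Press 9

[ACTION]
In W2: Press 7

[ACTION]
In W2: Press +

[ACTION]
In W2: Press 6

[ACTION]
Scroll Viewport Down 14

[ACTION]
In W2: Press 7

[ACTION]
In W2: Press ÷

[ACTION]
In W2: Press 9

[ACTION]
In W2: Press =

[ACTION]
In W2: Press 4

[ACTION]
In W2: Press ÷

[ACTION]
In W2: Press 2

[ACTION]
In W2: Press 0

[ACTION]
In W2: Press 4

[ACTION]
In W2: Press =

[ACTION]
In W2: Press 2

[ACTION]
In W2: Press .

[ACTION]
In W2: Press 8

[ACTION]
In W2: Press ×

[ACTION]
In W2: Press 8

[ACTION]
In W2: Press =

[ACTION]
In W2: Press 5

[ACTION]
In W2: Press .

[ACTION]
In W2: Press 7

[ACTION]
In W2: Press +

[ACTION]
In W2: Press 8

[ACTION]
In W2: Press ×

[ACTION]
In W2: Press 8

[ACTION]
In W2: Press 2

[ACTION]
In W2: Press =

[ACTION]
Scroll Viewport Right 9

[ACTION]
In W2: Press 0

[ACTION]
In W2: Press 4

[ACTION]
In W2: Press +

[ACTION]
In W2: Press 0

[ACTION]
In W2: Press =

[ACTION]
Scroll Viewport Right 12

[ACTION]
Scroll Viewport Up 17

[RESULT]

     ┏━━━━━━━━━━━━━━━━━━━━━━━━━━━━━━━┓      
     ┃ CalendarWidget                ┃      
     ┠───────────────────────────────┨      
┏━━━━━━━━━━━━━━━━━━━━━━━━━━━━━━━━━━━━━━┓    
┃ Calculator                           ┃    
┠──────────────────────────────────────┨    
┃                                     4┃    
┃┌───┬───┬───┬───┐                     ┃    
┃│ 7 │ 8 │ 9 │ ÷ │                     ┃    
┃├───┼───┼───┼───┤                     ┃    
┃│ 4 │ 5 │ 6 │ × │                     ┃    
┃├───┼───┼───┼───┤                     ┃    
┃│ 1 │ 2 │ 3 │ - │                     ┃    
┃├───┼───┼───┼───┤                     ┃    


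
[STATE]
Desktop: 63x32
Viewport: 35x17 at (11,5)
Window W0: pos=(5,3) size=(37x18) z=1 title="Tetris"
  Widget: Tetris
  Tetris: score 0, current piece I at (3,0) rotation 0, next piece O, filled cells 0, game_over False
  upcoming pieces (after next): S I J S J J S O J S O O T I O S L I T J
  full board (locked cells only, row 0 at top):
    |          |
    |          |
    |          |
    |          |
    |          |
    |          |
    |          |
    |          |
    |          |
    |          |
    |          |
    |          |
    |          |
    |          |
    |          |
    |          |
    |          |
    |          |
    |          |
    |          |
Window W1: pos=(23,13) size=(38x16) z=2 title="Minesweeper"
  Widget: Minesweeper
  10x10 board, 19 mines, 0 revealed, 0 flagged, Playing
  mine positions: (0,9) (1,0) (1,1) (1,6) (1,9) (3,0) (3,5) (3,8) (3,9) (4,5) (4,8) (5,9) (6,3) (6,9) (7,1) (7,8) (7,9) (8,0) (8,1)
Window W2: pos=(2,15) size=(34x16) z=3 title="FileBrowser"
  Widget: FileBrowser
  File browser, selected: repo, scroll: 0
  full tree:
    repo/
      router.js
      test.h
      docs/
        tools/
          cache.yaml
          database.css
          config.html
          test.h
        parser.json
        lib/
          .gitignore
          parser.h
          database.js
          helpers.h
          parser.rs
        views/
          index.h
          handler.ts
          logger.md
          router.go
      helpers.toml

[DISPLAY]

──────────────────────────────┨    
     │Next:                   ┃    
     │▓▓                      ┃    
     │▓▓                      ┃    
     │                        ┃    
     │                        ┃    
     │                        ┃    
     │Score:                  ┃    
     │0     ┏━━━━━━━━━━━━━━━━━━━━━━
     │      ┃ Minesweeper          
━━━━━━━━━━━━━━━━━━━━━━━━┓──────────
wser                    ┃          
────────────────────────┨          
po/                     ┃          
er.js                   ┃          
.h                      ┃          
docs/                   ┃          


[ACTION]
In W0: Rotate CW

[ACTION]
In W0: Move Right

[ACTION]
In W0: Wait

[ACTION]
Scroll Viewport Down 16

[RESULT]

━━━━━━━━━━━━━━━━━━━━━━━━┓──────────
wser                    ┃          
────────────────────────┨          
po/                     ┃          
er.js                   ┃          
.h                      ┃          
docs/                   ┃          
ers.toml                ┃          
                        ┃          
                        ┃          
                        ┃          
                        ┃          
                        ┃          
                        ┃━━━━━━━━━━
                        ┃          
━━━━━━━━━━━━━━━━━━━━━━━━┛          
                                   


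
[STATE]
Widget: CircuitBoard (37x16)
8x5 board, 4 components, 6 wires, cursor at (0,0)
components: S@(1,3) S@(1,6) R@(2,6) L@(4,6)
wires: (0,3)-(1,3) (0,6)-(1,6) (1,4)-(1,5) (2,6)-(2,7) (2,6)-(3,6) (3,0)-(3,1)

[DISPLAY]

   0 1 2 3 4 5 6 7                   
0  [.]          ·           ·        
                │           │        
1               S   · ─ ·   S        
                                     
2                           R ─ ·    
                            │        
3   · ─ ·                   ·        
                                     
4                           L        
Cursor: (0,0)                        
                                     
                                     
                                     
                                     
                                     


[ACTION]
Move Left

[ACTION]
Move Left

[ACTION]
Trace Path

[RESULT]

   0 1 2 3 4 5 6 7                   
0  [.]          ·           ·        
                │           │        
1               S   · ─ ·   S        
                                     
2                           R ─ ·    
                            │        
3   · ─ ·                   ·        
                                     
4                           L        
Cursor: (0,0)  Trace: No connections 
                                     
                                     
                                     
                                     
                                     


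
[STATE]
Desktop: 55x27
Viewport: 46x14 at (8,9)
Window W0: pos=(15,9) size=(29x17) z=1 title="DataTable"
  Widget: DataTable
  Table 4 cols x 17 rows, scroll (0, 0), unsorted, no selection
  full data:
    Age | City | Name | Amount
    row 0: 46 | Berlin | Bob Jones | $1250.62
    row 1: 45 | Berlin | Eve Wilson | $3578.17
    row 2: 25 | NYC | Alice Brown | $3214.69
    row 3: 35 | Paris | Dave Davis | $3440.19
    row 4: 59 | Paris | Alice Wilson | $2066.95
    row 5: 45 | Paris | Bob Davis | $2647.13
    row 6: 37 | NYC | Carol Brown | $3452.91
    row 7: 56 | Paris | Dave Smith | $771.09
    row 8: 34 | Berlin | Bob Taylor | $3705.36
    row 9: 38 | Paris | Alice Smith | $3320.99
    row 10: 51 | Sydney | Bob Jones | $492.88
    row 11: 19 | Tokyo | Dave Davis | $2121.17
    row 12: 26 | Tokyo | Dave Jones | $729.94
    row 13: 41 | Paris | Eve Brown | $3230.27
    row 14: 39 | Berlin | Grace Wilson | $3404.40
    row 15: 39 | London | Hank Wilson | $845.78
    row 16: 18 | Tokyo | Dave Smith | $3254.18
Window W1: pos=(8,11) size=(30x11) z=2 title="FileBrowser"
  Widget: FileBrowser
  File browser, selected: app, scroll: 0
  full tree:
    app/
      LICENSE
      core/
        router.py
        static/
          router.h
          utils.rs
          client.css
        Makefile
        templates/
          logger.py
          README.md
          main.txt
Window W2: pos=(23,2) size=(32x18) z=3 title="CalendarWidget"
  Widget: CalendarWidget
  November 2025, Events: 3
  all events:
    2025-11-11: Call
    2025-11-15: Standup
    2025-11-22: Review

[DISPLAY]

       ┏━━━━━━━┃10 11* 12 13 14 15* 16        
       ┃ DataTa┃17 18 19 20 21 22* 23         
┏━━━━━━━━━━━━━━┃24 25 26 27 28 29 30          
┃ FileBrowser  ┃                              
┠──────────────┃                              
┃> [-] app/    ┃                              
┃    LICENSE   ┃                              
┃    [+] core/ ┃                              
┃              ┃                              
┃              ┃                              
┃              ┗━━━━━━━━━━━━━━━━━━━━━━━━━━━━━━
┃                            ┃ │$34┃          
┗━━━━━━━━━━━━━━━━━━━━━━━━━━━━┛ │$77┃          
       ┃34 │Berlin│Bob Taylor  │$37┃          


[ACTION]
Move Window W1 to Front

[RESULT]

       ┏━━━━━━━┃10 11* 12 13 14 15* 16        
       ┃ DataTa┃17 18 19 20 21 22* 23         
┏━━━━━━━━━━━━━━━━━━━━━━━━━━━━┓ 29 30          
┃ FileBrowser                ┃                
┠────────────────────────────┨                
┃> [-] app/                  ┃                
┃    LICENSE                 ┃                
┃    [+] core/               ┃                
┃                            ┃                
┃                            ┃                
┃                            ┃━━━━━━━━━━━━━━━━
┃                            ┃ │$34┃          
┗━━━━━━━━━━━━━━━━━━━━━━━━━━━━┛ │$77┃          
       ┃34 │Berlin│Bob Taylor  │$37┃          


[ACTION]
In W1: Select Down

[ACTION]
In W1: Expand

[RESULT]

       ┏━━━━━━━┃10 11* 12 13 14 15* 16        
       ┃ DataTa┃17 18 19 20 21 22* 23         
┏━━━━━━━━━━━━━━━━━━━━━━━━━━━━┓ 29 30          
┃ FileBrowser                ┃                
┠────────────────────────────┨                
┃  [-] app/                  ┃                
┃  > LICENSE                 ┃                
┃    [+] core/               ┃                
┃                            ┃                
┃                            ┃                
┃                            ┃━━━━━━━━━━━━━━━━
┃                            ┃ │$34┃          
┗━━━━━━━━━━━━━━━━━━━━━━━━━━━━┛ │$77┃          
       ┃34 │Berlin│Bob Taylor  │$37┃          
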